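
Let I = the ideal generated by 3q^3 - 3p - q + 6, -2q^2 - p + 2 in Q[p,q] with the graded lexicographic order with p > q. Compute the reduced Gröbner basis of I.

G = {p^2 + 14/3p + 8/3q - 40/3, pq + 2p - 4/3q - 4, q^2 + 1/2p - 1}

f_1 = 3q^3 - 3p - q + 6, LT = q^3.
f_2 = -2q^2 - p + 2, LT = q^2.

S(f_1,f_2): lcm = q^3. S = -1/2pq - p + 2/3q + 2.
  leading term pq: no divisor's leading term divides it; move -1/2pq to the remainder.
  leading term p: no divisor's leading term divides it; move -p to the remainder.
  leading term q: no divisor's leading term divides it; move 2/3q to the remainder.
  leading term 1: no divisor's leading term divides it; move 2 to the remainder.
  remainder -1/2pq - p + 2/3q + 2 ≠ 0; add g_3 = -1/2pq - p + 2/3q + 2 to the basis.

S(f_2,g_3): lcm = pq^2. S = 1/2p^2 - 2pq + 4/3q^2 - p + 4q.
  leading term p^2: no divisor's leading term divides it; move 1/2p^2 to the remainder.
  leading term pq: subtract (4)·g_3 from -2pq + 4/3q^2 - p + 4q → 4/3q^2 + 3p + 4/3q - 8
  leading term q^2: subtract (-2/3)·f_2 from 4/3q^2 + 3p + 4/3q - 8 → 7/3p + 4/3q - 20/3
  leading term p: no divisor's leading term divides it; move 7/3p to the remainder.
  leading term q: no divisor's leading term divides it; move 4/3q to the remainder.
  leading term 1: no divisor's leading term divides it; move -20/3 to the remainder.
  remainder 1/2p^2 + 7/3p + 4/3q - 20/3 ≠ 0; add g_4 = 1/2p^2 + 7/3p + 4/3q - 20/3 to the basis.

The other S-polynomials (S(f_1,g_3), S(f_1,g_4), S(f_2,g_4), S(g_3,g_4)) all reduce to 0 modulo the current basis, so we have a Gröbner basis.
Inter-reduce: drop elements whose leading term is divisible by another's, tail-reduce, and make monic.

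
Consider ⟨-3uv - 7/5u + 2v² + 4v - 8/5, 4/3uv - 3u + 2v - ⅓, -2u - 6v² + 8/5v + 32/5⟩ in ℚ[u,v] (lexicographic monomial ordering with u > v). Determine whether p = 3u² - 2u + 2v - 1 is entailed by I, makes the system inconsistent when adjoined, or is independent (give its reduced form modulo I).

First compute the reduced Gröbner basis of I by Buchberger's algorithm.
f_1 = -3uv - 7/5u + 2v² + 4v - 8/5, LT = uv.
f_2 = 4/3uv - 3u + 2v - ⅓, LT = uv.
f_3 = -2u - 6v² + 8/5v + 32/5, LT = u.

S(f_1,f_2): lcm = uv. S = 163/60u - ⅔v² - 17/6v + 47/60.
  reduce S modulo (f_1, f_2, f_3):
  remainder -529/60v² - 33/50v + 2843/300 ≠ 0; add h_4 = -529/60v² - 33/50v + 2843/300 to the basis.

S(f_1,f_3): lcm = uv. S = 7/15u - 3v³ + 2/15v² + 28/15v + 8/15.
  reduce S modulo (f_1, f_2, f_3, h_4):
  remainder -1268471/1399205v + 1268471/1399205 ≠ 0; add h_5 = -1268471/1399205v + 1268471/1399205 to the basis.

The other S-polynomials (S(f_2,f_3), S(f_1,h_4), S(f_2,h_4), S(f_3,h_4), S(f_1,h_5), S(f_2,h_5), S(f_3,h_5), S(h_4,h_5)) all reduce to 0 modulo the current basis, so we have a Gröbner basis.
Inter-reduce: drop elements whose leading term is divisible by another's, tail-reduce, and make monic.
Reduced Gröbner basis: {u - 1, v - 1}.
Label its elements g_1 = u - 1, g_2 = v - 1.

Reduce p = 3u² - 2u + 2v - 1 modulo G:
  leading term u²: subtract (3u)·g_1 from 3u² - 2u + 2v - 1 → u + 2v - 1
  leading term u: subtract (1)·g_1 from u + 2v - 1 → 2v
  leading term v: subtract (2)·g_2 from 2v → 2
  leading term 1: no divisor's leading term divides it; move 2 to the remainder.
  normal form = 2.
The normal form is nonzero, so p ∉ I. Since p minus its normal form lies in I, I + (p) = I + (r) where r = 2; decide whether this ideal is the whole ring.
Here r = 2 is a nonzero constant, hence a unit: 1 ∈ I + (p), the Gröbner basis of I + (p) is {1}, and the enlarged system has no common solution — adjoining p is inconsistent.

Adjoining 3u² - 2u + 2v - 1 makes the ideal the whole ring: the system is inconsistent.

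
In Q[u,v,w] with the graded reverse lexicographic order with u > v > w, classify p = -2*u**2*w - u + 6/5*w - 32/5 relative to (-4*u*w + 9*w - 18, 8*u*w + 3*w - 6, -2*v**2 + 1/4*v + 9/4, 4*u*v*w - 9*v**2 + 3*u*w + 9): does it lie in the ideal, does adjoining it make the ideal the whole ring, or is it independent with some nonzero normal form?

First compute the reduced Gröbner basis of I by Buchberger's algorithm.
f_1 = -4*u*w + 9*w - 18, LT = u*w.
f_2 = 8*u*w + 3*w - 6, LT = u*w.
f_3 = -2*v**2 + 1/4*v + 9/4, LT = v**2.
f_4 = 4*u*v*w - 9*v**2 + 3*u*w + 9, LT = u*v*w.

S(f_1,f_2): lcm = u*w. S = -21/8*w + 21/4.
  reduce S modulo (f_1, f_2, f_3, f_4):
  remainder -21/8*w + 21/4 ≠ 0; add h_5 = -21/8*w + 21/4 to the basis.

S(f_1,f_4): lcm = u*v*w. S = 9/4*v**2 - 3/4*u*w - 9/4*v*w + 9/2*v - 9/4.
  reduce S modulo (f_1, f_2, f_3, f_4, h_5):
  remainder 9/32*v + 9/32 ≠ 0; add h_6 = 9/32*v + 9/32 to the basis.

S(f_1,h_5): lcm = u*w. S = 2*u - 9/4*w + 9/2.
  reduce S modulo (f_1, f_2, f_3, f_4, h_5, h_6):
  remainder 2*u ≠ 0; add h_7 = 2*u to the basis.

The other S-polynomials (S(f_1,f_3), S(f_2,f_3), S(f_2,f_4), S(f_3,f_4), S(f_2,h_5), S(f_3,h_5), S(f_4,h_5), S(f_1,h_6), S(f_2,h_6), S(f_3,h_6), S(f_4,h_6), S(h_5,h_6), S(f_1,h_7), S(f_2,h_7), S(f_3,h_7), S(f_4,h_7), S(h_5,h_7), S(h_6,h_7)) all reduce to 0 modulo the current basis, so we have a Gröbner basis.
Inter-reduce: drop elements whose leading term is divisible by another's, tail-reduce, and make monic.
Reduced Gröbner basis: {u, v + 1, w - 2}.
Label its elements g_1 = u, g_2 = v + 1, g_3 = w - 2.

Reduce p = -2*u**2*w - u + 6/5*w - 32/5 modulo G:
  leading term u**2*w: subtract (-2*u*w)·g_1 from -2*u**2*w - u + 6/5*w - 32/5 → -u + 6/5*w - 32/5
  leading term u: subtract (-1)·g_1 from -u + 6/5*w - 32/5 → 6/5*w - 32/5
  leading term w: subtract (6/5)·g_3 from 6/5*w - 32/5 → -4
  leading term 1: no divisor's leading term divides it; move -4 to the remainder.
  normal form = -4.
The normal form is nonzero, so p ∉ I. Since p minus its normal form lies in I, I + (p) = I + (r) where r = -4; decide whether this ideal is the whole ring.
Here r = -4 is a nonzero constant, hence a unit: 1 ∈ I + (p), the Gröbner basis of I + (p) is {1}, and the enlarged system has no common solution — adjoining p is inconsistent.

Adjoining -2*u**2*w - u + 6/5*w - 32/5 makes the ideal the whole ring: the system is inconsistent.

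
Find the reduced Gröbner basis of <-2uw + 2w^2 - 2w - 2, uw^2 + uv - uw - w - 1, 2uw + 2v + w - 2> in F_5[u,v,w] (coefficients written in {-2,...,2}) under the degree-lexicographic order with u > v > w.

G = {v^2 + v - w + 2, vw - 2w + 1, w^2 + v + 2w - 2, u - v - w - 2}

f_1 = -2uw + 2w^2 - 2w - 2, LT = uw.
f_2 = uw^2 + uv - uw - w - 1, LT = uw^2.
f_3 = 2uw + 2v + w - 2, LT = uw.

S(f_1,f_2): lcm = uw^2. S = -w^3 - uv + uw + w^2 + 2w + 1.
  reduce S modulo (f_1, f_2, f_3):
  remainder -w^3 - uv + 2w^2 + w ≠ 0; add g_4 = -w^3 - uv + 2w^2 + w to the basis.

S(f_1,f_3): lcm = uw. S = -w^2 - v - 2w + 2.
  reduce S modulo (f_1, f_2, f_3, g_4):
  remainder -w^2 - v - 2w + 2 ≠ 0; add g_5 = -w^2 - v - 2w + 2 to the basis.

S(f_2,f_3): lcm = uw^2. S = uv - uw - vw + 2w^2 - 1.
  reduce S modulo (f_1, f_2, f_3, g_4, g_5):
  remainder uv - vw - v - w + 2 ≠ 0; add g_6 = uv - vw - v - w + 2 to the basis.

S(f_1,g_4): lcm = uw^3. S = -w^4 - u^2v + 2uw^2 + w^3 + uw + w^2.
  reduce S modulo (f_1, f_2, f_3, g_4, g_5, g_6):
  remainder -2vw + 2u - 2v + 2w - 1 ≠ 0; add g_7 = -2vw + 2u - 2v + 2w - 1 to the basis.

S(f_3,g_4): lcm = uw^3. S = -u^2v + 2uw^2 + vw^2 - 2w^3 + uw - w^2.
  reduce S modulo (f_1, f_2, f_3, g_4, g_5, g_6, g_7):
  remainder 2u - 2v - 2w + 1 ≠ 0; add g_8 = 2u - 2v - 2w + 1 to the basis.

S(f_2,g_6): lcm = uvw^2. S = vw^3 + uv^2 - uvw + vw^2 + w^3 - vw - 2w^2 - v.
  reduce S modulo (f_1, f_2, f_3, g_4, g_5, g_6, g_7, g_8):
  remainder -2v^2 - 2v + 2w + 1 ≠ 0; add g_9 = -2v^2 - 2v + 2w + 1 to the basis.

The other S-polynomials (S(f_2,g_4), S(f_1,g_5), S(f_2,g_5), S(f_3,g_5), S(g_4,g_5), S(f_1,g_6), S(f_3,g_6), S(g_4,g_6), S(g_5,g_6), S(f_1,g_7), S(f_2,g_7), S(f_3,g_7), S(g_4,g_7), S(g_5,g_7), S(g_6,g_7), S(f_1,g_8), S(f_2,g_8), S(f_3,g_8), S(g_4,g_8), S(g_5,g_8), S(g_6,g_8), S(g_7,g_8), S(f_1,g_9), S(f_2,g_9), S(f_3,g_9), S(g_4,g_9), S(g_5,g_9), S(g_6,g_9), S(g_7,g_9), S(g_8,g_9)) all reduce to 0 modulo the current basis, so we have a Gröbner basis.
Inter-reduce: drop elements whose leading term is divisible by another's, tail-reduce, and make monic.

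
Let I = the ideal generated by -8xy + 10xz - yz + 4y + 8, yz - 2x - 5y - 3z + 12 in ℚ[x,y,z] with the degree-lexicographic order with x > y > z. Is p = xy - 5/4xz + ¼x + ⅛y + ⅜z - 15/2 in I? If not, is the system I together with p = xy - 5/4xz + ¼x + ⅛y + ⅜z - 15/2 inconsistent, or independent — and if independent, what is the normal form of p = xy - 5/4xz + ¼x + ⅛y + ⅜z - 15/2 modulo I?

Adjoining xy - 5/4xz + ¼x + ⅛y + ⅜z - 15/2 makes the ideal the whole ring: the system is inconsistent.

First compute the reduced Gröbner basis of I by Buchberger's algorithm.
f_1 = -8xy + 10xz - yz + 4y + 8, LT = xy.
f_2 = yz - 2x - 5y - 3z + 12, LT = yz.

S(f_1,f_2): lcm = xyz. S = -5/4xz² + ⅛yz² + 2x² + 5xy + 3xz - ½yz - 12x - z.
  leading term xz²: no divisor's leading term divides it; move -5/4xz² to the remainder.
  leading term yz²: subtract (⅛z)·f_2 from ⅛yz² + 2x² + 5xy + 3xz - ½yz - 12x - z → 2x² + 5xy + 13/4xz + ⅛yz + ⅜z² - 12x - 5/2z
  leading term x²: no divisor's leading term divides it; move 2x² to the remainder.
  leading term xy: subtract (-⅝)·f_1 from 5xy + 13/4xz + ⅛yz + ⅜z² - 12x - 5/2z → 19/2xz - ½yz + ⅜z² - 12x + 5/2y - 5/2z + 5
  leading term xz: no divisor's leading term divides it; move 19/2xz to the remainder.
  leading term yz: subtract (-½)·f_2 from -½yz + ⅜z² - 12x + 5/2y - 5/2z + 5 → ⅜z² - 13x - 4z + 11
  leading term z²: no divisor's leading term divides it; move ⅜z² to the remainder.
  leading term x: no divisor's leading term divides it; move -13x to the remainder.
  leading term z: no divisor's leading term divides it; move -4z to the remainder.
  leading term 1: no divisor's leading term divides it; move 11 to the remainder.
  remainder -5/4xz² + 2x² + 19/2xz + ⅜z² - 13x - 4z + 11 ≠ 0; add h_3 = -5/4xz² + 2x² + 19/2xz + ⅜z² - 13x - 4z + 11 to the basis.

The other S-polynomials (S(f_1,h_3), S(f_2,h_3)) all reduce to 0 modulo the current basis, so we have a Gröbner basis.
Inter-reduce: drop elements whose leading term is divisible by another's, tail-reduce, and make monic.
Reduced Gröbner basis: {xz² - 8/5x² - 38/5xz - 3/10z² + 52/5x + 16/5z - 44/5, xy - 5/4xz + ¼x + ⅛y + ⅜z - 5/2, yz - 2x - 5y - 3z + 12}.
Label its elements g_1 = xz² - 8/5x² - 38/5xz - 3/10z² + 52/5x + 16/5z - 44/5, g_2 = xy - 5/4xz + ¼x + ⅛y + ⅜z - 5/2, g_3 = yz - 2x - 5y - 3z + 12.

Reduce p = xy - 5/4xz + ¼x + ⅛y + ⅜z - 15/2 modulo G:
  leading term xy: subtract (1)·g_2 from xy - 5/4xz + ¼x + ⅛y + ⅜z - 15/2 → -5
  leading term 1: no divisor's leading term divides it; move -5 to the remainder.
  normal form = -5.
The normal form is nonzero, so p ∉ I. Since p minus its normal form lies in I, I + (p) = I + (r) where r = -5; decide whether this ideal is the whole ring.
Here r = -5 is a nonzero constant, hence a unit: 1 ∈ I + (p), the Gröbner basis of I + (p) is {1}, and the enlarged system has no common solution — adjoining p is inconsistent.

The remainder on division by a Gröbner basis is unique — it is the normal form.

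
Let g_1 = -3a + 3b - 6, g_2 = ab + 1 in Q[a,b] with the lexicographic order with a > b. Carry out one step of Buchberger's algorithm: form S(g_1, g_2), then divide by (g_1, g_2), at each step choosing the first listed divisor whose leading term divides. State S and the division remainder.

lcm(LM(g_1), LM(g_2)) = ab.
S = (lcm/LT(g_1))·g_1 − (lcm/LT(g_2))·g_2 = -b^{2} + 2b - 1.
Reduce S modulo (g_1, g_2) in that order:
  leading term b^{2}: no divisor's leading term divides it; move -b^{2} to the remainder.
  leading term b: no divisor's leading term divides it; move 2b to the remainder.
  leading term 1: no divisor's leading term divides it; move -1 to the remainder.
The remainder -b^{2} + 2b - 1 is nonzero, so it would be added as the next basis element.

S(g_1, g_2) = -b^{2} + 2b - 1; remainder on division = -b^{2} + 2b - 1.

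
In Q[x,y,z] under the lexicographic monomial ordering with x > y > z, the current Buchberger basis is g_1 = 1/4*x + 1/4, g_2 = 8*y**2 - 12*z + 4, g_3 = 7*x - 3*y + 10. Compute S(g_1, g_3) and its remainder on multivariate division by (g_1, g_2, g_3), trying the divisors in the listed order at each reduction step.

lcm(LM(g_1), LM(g_3)) = x.
S = (lcm/LT(g_1))·g_1 − (lcm/LT(g_3))·g_3 = 3/7*y - 3/7.
Reduce S modulo (g_1, g_2, g_3) in that order:
  leading term y: no divisor's leading term divides it; move 3/7*y to the remainder.
  leading term 1: no divisor's leading term divides it; move -3/7 to the remainder.
The remainder 3/7*y - 3/7 is nonzero, so it would be added as the next basis element.
An S-polynomial is built so that the two leading terms cancel; whether anything survives reduction is exactly the Gröbner-basis criterion.

S(g_1, g_3) = 3/7*y - 3/7; remainder on division = 3/7*y - 3/7.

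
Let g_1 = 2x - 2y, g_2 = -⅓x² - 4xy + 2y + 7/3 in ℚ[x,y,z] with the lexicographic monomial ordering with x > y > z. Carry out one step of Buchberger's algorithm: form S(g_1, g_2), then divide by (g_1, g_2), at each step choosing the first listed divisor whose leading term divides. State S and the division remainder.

S(g_1, g_2) = -13xy + 6y + 7; remainder on division = -13y² + 6y + 7.

lcm(LM(g_1), LM(g_2)) = x².
S = (lcm/LT(g_1))·g_1 − (lcm/LT(g_2))·g_2 = -13xy + 6y + 7.
Reduce S modulo (g_1, g_2) in that order:
  leading term xy: subtract (-13/2y)·g_1 from -13xy + 6y + 7 → -13y² + 6y + 7
  leading term y²: no divisor's leading term divides it; move -13y² to the remainder.
  leading term y: no divisor's leading term divides it; move 6y to the remainder.
  leading term 1: no divisor's leading term divides it; move 7 to the remainder.
The remainder -13y² + 6y + 7 is nonzero, so it would be added as the next basis element.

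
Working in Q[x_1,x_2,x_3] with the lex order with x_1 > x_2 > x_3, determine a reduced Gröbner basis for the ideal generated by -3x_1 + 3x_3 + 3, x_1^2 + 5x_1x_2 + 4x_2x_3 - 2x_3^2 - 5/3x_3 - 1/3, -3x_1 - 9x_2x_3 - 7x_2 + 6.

G = {x_1 - x_3 - 1, x_2 + 1/2x_3^2 + 4/3x_3 - 11/6, x_3^3 + 31/9x_3^2 - 61/27x_3 - 59/27}

This is the nonlinear analogue of row-reducing a linear system.

f_1 = -3x_1 + 3x_3 + 3, LT = x_1.
f_2 = x_1^2 + 5x_1x_2 + 4x_2x_3 - 2x_3^2 - 5/3x_3 - 1/3, LT = x_1^2.
f_3 = -3x_1 - 9x_2x_3 - 7x_2 + 6, LT = x_1.

S(f_1,f_2): lcm = x_1^2. S = -5x_1x_2 - x_1x_3 - x_1 - 4x_2x_3 + 2x_3^2 + 5/3x_3 + 1/3.
  reduce S modulo (f_1, f_2, f_3):
  remainder -9x_2x_3 - 5x_2 + x_3^2 - 1/3x_3 - 2/3 ≠ 0; add g_4 = -9x_2x_3 - 5x_2 + x_3^2 - 1/3x_3 - 2/3 to the basis.

S(f_1,f_3): lcm = x_1. S = -3x_2x_3 - 7/3x_2 - x_3 + 1.
  reduce S modulo (f_1, f_2, f_3, g_4):
  remainder -2/3x_2 - 1/3x_3^2 - 8/9x_3 + 11/9 ≠ 0; add g_5 = -2/3x_2 - 1/3x_3^2 - 8/9x_3 + 11/9 to the basis.

S(f_2,f_3): lcm = x_1^2. S = -3x_1x_2x_3 + 8/3x_1x_2 + 2x_1 + 4x_2x_3 - 2x_3^2 - 5/3x_3 - 1/3.
  reduce S modulo (f_1, f_2, f_3, g_4, g_5):
  remainder -1/3x_3^3 - 31/27x_3^2 + 61/81x_3 + 59/81 ≠ 0; add g_6 = -1/3x_3^3 - 31/27x_3^2 + 61/81x_3 + 59/81 to the basis.

The other S-polynomials (S(f_1,g_4), S(f_2,g_4), S(f_3,g_4), S(f_1,g_5), S(f_2,g_5), S(f_3,g_5), S(g_4,g_5), S(f_1,g_6), S(f_2,g_6), S(f_3,g_6), S(g_4,g_6), S(g_5,g_6)) all reduce to 0 modulo the current basis, so we have a Gröbner basis.
Inter-reduce: drop elements whose leading term is divisible by another's, tail-reduce, and make monic.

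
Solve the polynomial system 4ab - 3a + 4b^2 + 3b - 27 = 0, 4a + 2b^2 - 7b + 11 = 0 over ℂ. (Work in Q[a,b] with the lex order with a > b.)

{(-2, 3), (-263/64 - 3*sqrt(41)/64, 13/8 - 3*sqrt(41)/8), (-263/64 + 3*sqrt(41)/64, 13/8 + 3*sqrt(41)/8)}

Compute a lex Gröbner basis by Buchberger's algorithm.
f_1 = 4ab - 3a + 4b^2 + 3b - 27, LT = ab.
f_2 = 4a + 2b^2 - 7b + 11, LT = a.

S(f_1,f_2): lcm = ab. S = -3/4a - 1/2b^3 + 11/4b^2 - 2b - 27/4.
  leading term a: subtract (-3/16)·f_2 from -3/4a - 1/2b^3 + 11/4b^2 - 2b - 27/4 → -1/2b^3 + 25/8b^2 - 53/16b - 75/16
  leading term b^3: no divisor's leading term divides it; move -1/2b^3 to the remainder.
  leading term b^2: no divisor's leading term divides it; move 25/8b^2 to the remainder.
  leading term b: no divisor's leading term divides it; move -53/16b to the remainder.
  leading term 1: no divisor's leading term divides it; move -75/16 to the remainder.
  remainder -1/2b^3 + 25/8b^2 - 53/16b - 75/16 ≠ 0; add h_3 = -1/2b^3 + 25/8b^2 - 53/16b - 75/16 to the basis.

The other S-polynomials (S(f_1,h_3), S(f_2,h_3)) all reduce to 0 modulo the current basis, so we have a Gröbner basis.
Inter-reduce: drop elements whose leading term is divisible by another's, tail-reduce, and make monic.
Reduced Gröbner basis: {a + 1/2b^2 - 7/4b + 11/4, b^3 - 25/4b^2 + 53/8b + 75/8}.

Elimination: the polynomial b^3 - 25/4b^2 + 53/8b + 75/8 lies in the elimination ideal for b, so b ∈ {3, 13/8 - 3*sqrt(41)/8, 13/8 + 3*sqrt(41)/8}. For each such b, the remaining basis elements (now univariate) give the rest of the solution.
  b = 3: the earlier basis element becomes a + 2 = 0, giving a = -2 — point (-2, 3).
  b = 13/8 - 3*sqrt(41)/8: the earlier basis element becomes a + 3*sqrt(41)/64 + 263/64 = 0, giving a = -263/64 - 3*sqrt(41)/64 — point (-263/64 - 3*sqrt(41)/64, 13/8 - 3*sqrt(41)/8).
  b = 13/8 + 3*sqrt(41)/8: the earlier basis element becomes a - 3*sqrt(41)/64 + 263/64 = 0, giving a = -263/64 + 3*sqrt(41)/64 — point (-263/64 + 3*sqrt(41)/64, 13/8 + 3*sqrt(41)/8).
Each listed point satisfies every original equation (direct substitution).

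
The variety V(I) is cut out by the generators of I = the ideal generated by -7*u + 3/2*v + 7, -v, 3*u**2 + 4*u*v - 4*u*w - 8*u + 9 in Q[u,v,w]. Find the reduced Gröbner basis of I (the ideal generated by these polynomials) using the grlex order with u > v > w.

G = {u - 1, v, w - 1}

f_1 = -7*u + 3/2*v + 7, LT = u.
f_2 = -v, LT = v.
f_3 = 3*u**2 + 4*u*v - 4*u*w - 8*u + 9, LT = u**2.

S(f_1,f_3): lcm = u**2. S = -65/42*u*v + 4/3*u*w + 5/3*u - 3.
  leading term u*v: subtract (65/294*v)·f_1 from -65/42*u*v + 4/3*u*w + 5/3*u - 3 → 4/3*u*w - 65/196*v**2 + 5/3*u - 65/42*v - 3
  leading term u*w: subtract (-4/21*w)·f_1 from 4/3*u*w - 65/196*v**2 + 5/3*u - 65/42*v - 3 → -65/196*v**2 + 2/7*v*w + 5/3*u - 65/42*v + 4/3*w - 3
  leading term v**2: subtract (65/196*v)·f_2 from -65/196*v**2 + 2/7*v*w + 5/3*u - 65/42*v + 4/3*w - 3 → 2/7*v*w + 5/3*u - 65/42*v + 4/3*w - 3
  leading term v*w: subtract (-2/7*w)·f_2 from 2/7*v*w + 5/3*u - 65/42*v + 4/3*w - 3 → 5/3*u - 65/42*v + 4/3*w - 3
  leading term u: subtract (-5/21)·f_1 from 5/3*u - 65/42*v + 4/3*w - 3 → -25/21*v + 4/3*w - 4/3
  leading term v: subtract (25/21)·f_2 from -25/21*v + 4/3*w - 4/3 → 4/3*w - 4/3
  leading term w: no divisor's leading term divides it; move 4/3*w to the remainder.
  leading term 1: no divisor's leading term divides it; move -4/3 to the remainder.
  remainder 4/3*w - 4/3 ≠ 0; add g_4 = 4/3*w - 4/3 to the basis.

The other S-polynomials (S(f_1,f_2), S(f_2,f_3), S(f_1,g_4), S(f_2,g_4), S(f_3,g_4)) all reduce to 0 modulo the current basis, so we have a Gröbner basis.
Inter-reduce: drop elements whose leading term is divisible by another's, tail-reduce, and make monic.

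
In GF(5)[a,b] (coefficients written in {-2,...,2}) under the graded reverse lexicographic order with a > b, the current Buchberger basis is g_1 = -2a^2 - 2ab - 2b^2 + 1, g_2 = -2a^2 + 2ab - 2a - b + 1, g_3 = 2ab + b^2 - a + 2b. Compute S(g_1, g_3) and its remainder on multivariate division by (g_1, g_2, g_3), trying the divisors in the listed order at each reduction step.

S(g_1, g_3) = -2ab^2 + b^3 - 2a^2 - ab + 2b; remainder on division = 2b^3 - b^2 + 2b - 1.

lcm(LM(g_1), LM(g_3)) = a^2b.
S = (lcm/LT(g_1))·g_1 − (lcm/LT(g_3))·g_3 = -2ab^2 + b^3 - 2a^2 - ab + 2b.
Reduce S modulo (g_1, g_2, g_3) in that order:
  leading term ab^2: subtract (-b)·g_3 from -2ab^2 + b^3 - 2a^2 - ab + 2b → 2b^3 - 2a^2 - 2ab + 2b^2 + 2b
  leading term b^3: no divisor's leading term divides it; move 2b^3 to the remainder.
  leading term a^2: subtract (1)·g_1 from -2a^2 - 2ab + 2b^2 + 2b → -b^2 + 2b - 1
  leading term b^2: no divisor's leading term divides it; move -b^2 to the remainder.
  leading term b: no divisor's leading term divides it; move 2b to the remainder.
  leading term 1: no divisor's leading term divides it; move -1 to the remainder.
The remainder 2b^3 - b^2 + 2b - 1 is nonzero, so it would be added as the next basis element.
This is the inner loop of Buchberger's algorithm — each nonzero remainder becomes a new basis element.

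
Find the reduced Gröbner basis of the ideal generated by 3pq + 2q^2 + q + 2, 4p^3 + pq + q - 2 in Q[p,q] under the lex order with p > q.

G = {p - 2/3q^5 - 11/8q^4 - 17/8q^3 - 43/12q^2 - 11/6q - 2/3, q^6 + 33/16q^5 + 51/16q^4 + 43/8q^3 + 15/4q^2 + 3/2q + 1}

f_1 = 3pq + 2q^2 + q + 2, LT = pq.
f_2 = 4p^3 + pq + q - 2, LT = p^3.

S(f_1,f_2): lcm = p^3q. S = 2/3p^2q^2 + 1/3p^2q + 2/3p^2 - 1/4pq^2 - 1/4q^2 + 1/2q.
  leading term p^2q^2: subtract (2/9pq)·f_1 from 2/3p^2q^2 + 1/3p^2q + 2/3p^2 - 1/4pq^2 - 1/4q^2 + 1/2q → 1/3p^2q + 2/3p^2 - 4/9pq^3 - 17/36pq^2 - 4/9pq - 1/4q^2 + 1/2q
  leading term p^2q: subtract (1/9p)·f_1 from 1/3p^2q + 2/3p^2 - 4/9pq^3 - 17/36pq^2 - 4/9pq - 1/4q^2 + 1/2q → 2/3p^2 - 4/9pq^3 - 25/36pq^2 - 5/9pq - 2/9p - 1/4q^2 + 1/2q
  leading term p^2: no divisor's leading term divides it; move 2/3p^2 to the remainder.
  leading term pq^3: subtract (-4/27q^2)·f_1 from -4/9pq^3 - 25/36pq^2 - 5/9pq - 2/9p - 1/4q^2 + 1/2q → -25/36pq^2 - 5/9pq - 2/9p + 8/27q^4 + 4/27q^3 + 5/108q^2 + 1/2q
  leading term pq^2: subtract (-25/108q)·f_1 from -25/36pq^2 - 5/9pq - 2/9p + 8/27q^4 + 4/27q^3 + 5/108q^2 + 1/2q → -5/9pq - 2/9p + 8/27q^4 + 11/18q^3 + 5/18q^2 + 26/27q
  leading term pq: subtract (-5/27)·f_1 from -5/9pq - 2/9p + 8/27q^4 + 11/18q^3 + 5/18q^2 + 26/27q → -2/9p + 8/27q^4 + 11/18q^3 + 35/54q^2 + 31/27q + 10/27
  leading term p: no divisor's leading term divides it; move -2/9p to the remainder.
  leading term q^4: no divisor's leading term divides it; move 8/27q^4 to the remainder.
  leading term q^3: no divisor's leading term divides it; move 11/18q^3 to the remainder.
  leading term q^2: no divisor's leading term divides it; move 35/54q^2 to the remainder.
  leading term q: no divisor's leading term divides it; move 31/27q to the remainder.
  leading term 1: no divisor's leading term divides it; move 10/27 to the remainder.
  remainder 2/3p^2 - 2/9p + 8/27q^4 + 11/18q^3 + 35/54q^2 + 31/27q + 10/27 ≠ 0; add g_3 = 2/3p^2 - 2/9p + 8/27q^4 + 11/18q^3 + 35/54q^2 + 31/27q + 10/27 to the basis.

S(f_1,g_3): lcm = p^2q. S = 2/3pq^2 + 2/3pq + 2/3p - 4/9q^5 - 11/12q^4 - 35/36q^3 - 31/18q^2 - 5/9q.
  leading term pq^2: subtract (2/9q)·f_1 from 2/3pq^2 + 2/3pq + 2/3p - 4/9q^5 - 11/12q^4 - 35/36q^3 - 31/18q^2 - 5/9q → 2/3pq + 2/3p - 4/9q^5 - 11/12q^4 - 17/12q^3 - 35/18q^2 - q
  leading term pq: subtract (2/9)·f_1 from 2/3pq + 2/3p - 4/9q^5 - 11/12q^4 - 17/12q^3 - 35/18q^2 - q → 2/3p - 4/9q^5 - 11/12q^4 - 17/12q^3 - 43/18q^2 - 11/9q - 4/9
  leading term p: no divisor's leading term divides it; move 2/3p to the remainder.
  leading term q^5: no divisor's leading term divides it; move -4/9q^5 to the remainder.
  leading term q^4: no divisor's leading term divides it; move -11/12q^4 to the remainder.
  leading term q^3: no divisor's leading term divides it; move -17/12q^3 to the remainder.
  leading term q^2: no divisor's leading term divides it; move -43/18q^2 to the remainder.
  leading term q: no divisor's leading term divides it; move -11/9q to the remainder.
  leading term 1: no divisor's leading term divides it; move -4/9 to the remainder.
  remainder 2/3p - 4/9q^5 - 11/12q^4 - 17/12q^3 - 43/18q^2 - 11/9q - 4/9 ≠ 0; add g_4 = 2/3p - 4/9q^5 - 11/12q^4 - 17/12q^3 - 43/18q^2 - 11/9q - 4/9 to the basis.

S(f_1,g_4): lcm = pq. S = 2/3q^6 + 11/8q^5 + 17/8q^4 + 43/12q^3 + 5/2q^2 + q + 2/3.
  leading term q^6: no divisor's leading term divides it; move 2/3q^6 to the remainder.
  leading term q^5: no divisor's leading term divides it; move 11/8q^5 to the remainder.
  leading term q^4: no divisor's leading term divides it; move 17/8q^4 to the remainder.
  leading term q^3: no divisor's leading term divides it; move 43/12q^3 to the remainder.
  leading term q^2: no divisor's leading term divides it; move 5/2q^2 to the remainder.
  leading term q: no divisor's leading term divides it; move q to the remainder.
  leading term 1: no divisor's leading term divides it; move 2/3 to the remainder.
  remainder 2/3q^6 + 11/8q^5 + 17/8q^4 + 43/12q^3 + 5/2q^2 + q + 2/3 ≠ 0; add g_5 = 2/3q^6 + 11/8q^5 + 17/8q^4 + 43/12q^3 + 5/2q^2 + q + 2/3 to the basis.

The other S-polynomials (S(f_2,g_3), S(f_2,g_4), S(g_3,g_4), S(f_1,g_5), S(f_2,g_5), S(g_3,g_5), S(g_4,g_5)) all reduce to 0 modulo the current basis, so we have a Gröbner basis.
Inter-reduce: drop elements whose leading term is divisible by another's, tail-reduce, and make monic.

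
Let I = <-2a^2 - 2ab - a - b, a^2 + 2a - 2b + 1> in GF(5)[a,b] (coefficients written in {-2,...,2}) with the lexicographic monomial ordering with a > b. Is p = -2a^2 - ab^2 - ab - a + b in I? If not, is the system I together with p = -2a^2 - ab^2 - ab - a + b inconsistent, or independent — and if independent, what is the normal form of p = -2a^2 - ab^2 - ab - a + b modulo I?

-2a^2 - ab^2 - ab - a + b is independent of I; its normal form modulo I is b^2 - b - 2.

First compute the reduced Gröbner basis of I by Buchberger's algorithm.
f_1 = -2a^2 - 2ab - a - b, LT = a^2.
f_2 = a^2 + 2a - 2b + 1, LT = a^2.

S(f_1,f_2): lcm = a^2. S = ab + a - 1.
  leading term ab: no divisor's leading term divides it; move ab to the remainder.
  leading term a: no divisor's leading term divides it; move a to the remainder.
  leading term 1: no divisor's leading term divides it; move -1 to the remainder.
  remainder ab + a - 1 ≠ 0; add h_3 = ab + a - 1 to the basis.

S(f_1,h_3): lcm = a^2b. S = -a^2 + ab^2 - 2ab + a - 2b^2.
  leading term a^2: subtract (-2)·f_1 from -a^2 + ab^2 - 2ab + a - 2b^2 → ab^2 - ab - a - 2b^2 - 2b
  leading term ab^2: subtract (b)·h_3 from ab^2 - ab - a - 2b^2 - 2b → -2ab - a - 2b^2 - b
  leading term ab: subtract (-2)·h_3 from -2ab - a - 2b^2 - b → a - 2b^2 - b - 2
  leading term a: no divisor's leading term divides it; move a to the remainder.
  leading term b^2: no divisor's leading term divides it; move -2b^2 to the remainder.
  leading term b: no divisor's leading term divides it; move -b to the remainder.
  leading term 1: no divisor's leading term divides it; move -2 to the remainder.
  remainder a - 2b^2 - b - 2 ≠ 0; add h_4 = a - 2b^2 - b - 2 to the basis.

S(h_3,h_4): lcm = ab. S = a + 2b^3 + b^2 + 2b - 1.
  leading term a: subtract (1)·h_4 from a + 2b^3 + b^2 + 2b - 1 → 2b^3 - 2b^2 - 2b + 1
  leading term b^3: no divisor's leading term divides it; move 2b^3 to the remainder.
  leading term b^2: no divisor's leading term divides it; move -2b^2 to the remainder.
  leading term b: no divisor's leading term divides it; move -2b to the remainder.
  leading term 1: no divisor's leading term divides it; move 1 to the remainder.
  remainder 2b^3 - 2b^2 - 2b + 1 ≠ 0; add h_5 = 2b^3 - 2b^2 - 2b + 1 to the basis.

The other S-polynomials (S(f_2,h_3), S(f_1,h_4), S(f_2,h_4), S(f_1,h_5), S(f_2,h_5), S(h_3,h_5), S(h_4,h_5)) all reduce to 0 modulo the current basis, so we have a Gröbner basis.
Inter-reduce: drop elements whose leading term is divisible by another's, tail-reduce, and make monic.
Reduced Gröbner basis: {a - 2b^2 - b - 2, b^3 - b^2 - b - 2}.
Label its elements g_1 = a - 2b^2 - b - 2, g_2 = b^3 - b^2 - b - 2.

Reduce p = -2a^2 - ab^2 - ab - a + b modulo G:
  leading term a^2: subtract (-2a)·g_1 from -2a^2 - ab^2 - ab - a + b → 2ab + b
  leading term ab: subtract (2b)·g_1 from 2ab + b → -b^3 + 2b^2
  leading term b^3: subtract (-1)·g_2 from -b^3 + 2b^2 → b^2 - b - 2
  leading term b^2: no divisor's leading term divides it; move b^2 to the remainder.
  leading term b: no divisor's leading term divides it; move -b to the remainder.
  leading term 1: no divisor's leading term divides it; move -2 to the remainder.
  normal form = b^2 - b - 2.
The normal form is nonzero, so p ∉ I. Since p minus its normal form lies in I, I + (p) = I + (r) where r = b^2 - b - 2; decide whether this ideal is the whole ring.
Run Buchberger on G together with r (pairs among the g_i already reduce to 0 since G is a Gröbner basis):
g_1 = a - 2b^2 - b - 2, LT = a.
g_2 = b^3 - b^2 - b - 2, LT = b^3.
r = b^2 - b - 2, LT = b^2.

S(g_2,r): lcm = b^3. S = b - 2.
  leading term b: no divisor's leading term divides it; move b to the remainder.
  leading term 1: no divisor's leading term divides it; move -2 to the remainder.
  remainder b - 2 ≠ 0; add m_4 = b - 2 to the basis.

The other S-polynomials (S(g_1,g_2), S(g_1,r), S(g_1,m_4), S(g_2,m_4), S(r,m_4)) all reduce to 0 modulo the current basis, so we have a Gröbner basis.
Inter-reduce: drop elements whose leading term is divisible by another's, tail-reduce, and make monic.
Reduced Gröbner basis: {a - 2, b - 2}.
The reduced Gröbner basis of I + (p) is {a - 2, b - 2} ≠ {1}, a proper ideal, so the enlarged system stays consistent: p is independent of I, with normal form b^2 - b - 2.

The remainder on division by a Gröbner basis is unique — it is the normal form.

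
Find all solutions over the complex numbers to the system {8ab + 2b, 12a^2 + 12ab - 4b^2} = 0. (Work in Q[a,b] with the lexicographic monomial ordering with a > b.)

{(0, 0), (-1/4, -3/8 + sqrt(21)/8), (-1/4, -sqrt(21)/8 - 3/8)}

Compute a lex Gröbner basis by Buchberger's algorithm.
f_1 = 8ab + 2b, LT = ab.
f_2 = 12a^2 + 12ab - 4b^2, LT = a^2.

S(f_1,f_2): lcm = a^2b. S = -ab^2 + 1/4ab + 1/3b^3.
  reduce S modulo (f_1, f_2):
  remainder 1/3b^3 + 1/4b^2 - 1/16b ≠ 0; add h_3 = 1/3b^3 + 1/4b^2 - 1/16b to the basis.

The other S-polynomials (S(f_1,h_3), S(f_2,h_3)) all reduce to 0 modulo the current basis, so we have a Gröbner basis.
Inter-reduce: drop elements whose leading term is divisible by another's, tail-reduce, and make monic.
Reduced Gröbner basis: {a^2 - 1/3b^2 - 1/4b, ab + 1/4b, b^3 + 3/4b^2 - 3/16b}.

From the last basis element, b^3 + 3/4b^2 - 3/16b = 0, so b takes values in {0, -3/8 + sqrt(21)/8, -sqrt(21)/8 - 3/8}. Each choice, substituted upward through the basis, yields the corresponding point(s) of the solution set.
  b = 0: the earlier basis element becomes a^2 = 0, giving a = 0 — point (0, 0).
  b = -3/8 + sqrt(21)/8: the earlier basis elements become a^2 - 1/16 = 0; -3*a/8 + sqrt(21)*a/8 - 3/32 + sqrt(21)/32 = 0, giving a = -1/4 — point (-1/4, -3/8 + sqrt(21)/8).
  b = -sqrt(21)/8 - 3/8: the earlier basis elements become a^2 - 1/16 = 0; -sqrt(21)*a/8 - 3*a/8 - sqrt(21)/32 - 3/32 = 0, giving a = -1/4 — point (-1/4, -sqrt(21)/8 - 3/8).
A lex Gröbner basis triangularizes the system, enabling back-substitution.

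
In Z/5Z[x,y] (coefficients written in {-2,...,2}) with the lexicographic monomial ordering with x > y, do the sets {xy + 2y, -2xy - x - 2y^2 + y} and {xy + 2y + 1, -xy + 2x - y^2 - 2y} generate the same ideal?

For a fixed monomial order, each ideal has a unique reduced Gröbner basis; comparing bases decides equality.
Buchberger on the first generating set:
f_1 = xy + 2y, LT = xy.
f_2 = -2xy - x - 2y^2 + y, LT = xy.

S(f_1,f_2): lcm = xy. S = 2x - y^2.
  reduce S modulo (f_1, f_2):
  remainder 2x - y^2 ≠ 0; add g_3 = 2x - y^2 to the basis.

S(f_1,g_3): lcm = xy. S = -2y^3 + 2y.
  reduce S modulo (f_1, f_2, g_3):
  remainder -2y^3 + 2y ≠ 0; add g_4 = -2y^3 + 2y to the basis.

The other S-polynomials (S(f_2,g_3), S(f_1,g_4), S(f_2,g_4), S(g_3,g_4)) all reduce to 0 modulo the current basis, so we have a Gröbner basis.
Inter-reduce: drop elements whose leading term is divisible by another's, tail-reduce, and make monic.
Reduced Gröbner basis: {x + 2y^2, y^3 - y}.

Buchberger on the second generating set:
h_1 = xy + 2y + 1, LT = xy.
h_2 = -xy + 2x - y^2 - 2y, LT = xy.

S(h_1,h_2): lcm = xy. S = 2x - y^2 + 1.
  reduce S modulo (h_1, h_2):
  remainder 2x - y^2 + 1 ≠ 0; add k_3 = 2x - y^2 + 1 to the basis.

S(h_1,k_3): lcm = xy. S = -2y^3 - y + 1.
  reduce S modulo (h_1, h_2, k_3):
  remainder -2y^3 - y + 1 ≠ 0; add k_4 = -2y^3 - y + 1 to the basis.

The other S-polynomials (S(h_2,k_3), S(h_1,k_4), S(h_2,k_4), S(k_3,k_4)) all reduce to 0 modulo the current basis, so we have a Gröbner basis.
Inter-reduce: drop elements whose leading term is divisible by another's, tail-reduce, and make monic.
Reduced Gröbner basis: {x + 2y^2 - 2, y^3 - 2y + 2}.

These differ, so the ideals are not equal.

No, the ideals differ.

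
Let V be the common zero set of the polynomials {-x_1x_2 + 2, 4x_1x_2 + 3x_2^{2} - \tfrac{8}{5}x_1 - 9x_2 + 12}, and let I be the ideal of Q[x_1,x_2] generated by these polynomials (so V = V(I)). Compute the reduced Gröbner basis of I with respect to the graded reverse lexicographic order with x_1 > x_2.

G = {x_1^{2} - \tfrac{25}{2}x_1 - \tfrac{15}{4}x_2 + \tfrac{45}{4}, x_1x_2 - 2, x_2^{2} - \tfrac{8}{15}x_1 - 3x_2 + \tfrac{20}{3}}

The reduced Gröbner basis is the canonical form of the ideal for this ordering.

f_1 = -x_1x_2 + 2, LT = x_1x_2.
f_2 = 4x_1x_2 + 3x_2^{2} - \tfrac{8}{5}x_1 - 9x_2 + 12, LT = x_1x_2.

S(f_1,f_2): lcm = x_1x_2. S = -\tfrac{3}{4}x_2^{2} + \tfrac{2}{5}x_1 + \tfrac{9}{4}x_2 - 5.
  leading term x_2^{2}: no divisor's leading term divides it; move -\tfrac{3}{4}x_2^{2} to the remainder.
  leading term x_1: no divisor's leading term divides it; move \tfrac{2}{5}x_1 to the remainder.
  leading term x_2: no divisor's leading term divides it; move \tfrac{9}{4}x_2 to the remainder.
  leading term 1: no divisor's leading term divides it; move -5 to the remainder.
  remainder -\tfrac{3}{4}x_2^{2} + \tfrac{2}{5}x_1 + \tfrac{9}{4}x_2 - 5 ≠ 0; add g_3 = -\tfrac{3}{4}x_2^{2} + \tfrac{2}{5}x_1 + \tfrac{9}{4}x_2 - 5 to the basis.

S(f_1,g_3): lcm = x_1x_2^{2}. S = \tfrac{8}{15}x_1^{2} + 3x_1x_2 - \tfrac{20}{3}x_1 - 2x_2.
  leading term x_1^{2}: no divisor's leading term divides it; move \tfrac{8}{15}x_1^{2} to the remainder.
  leading term x_1x_2: subtract (-3)·f_1 from 3x_1x_2 - \tfrac{20}{3}x_1 - 2x_2 → -\tfrac{20}{3}x_1 - 2x_2 + 6
  leading term x_1: no divisor's leading term divides it; move -\tfrac{20}{3}x_1 to the remainder.
  leading term x_2: no divisor's leading term divides it; move -2x_2 to the remainder.
  leading term 1: no divisor's leading term divides it; move 6 to the remainder.
  remainder \tfrac{8}{15}x_1^{2} - \tfrac{20}{3}x_1 - 2x_2 + 6 ≠ 0; add g_4 = \tfrac{8}{15}x_1^{2} - \tfrac{20}{3}x_1 - 2x_2 + 6 to the basis.

The other S-polynomials (S(f_2,g_3), S(f_1,g_4), S(f_2,g_4), S(g_3,g_4)) all reduce to 0 modulo the current basis, so we have a Gröbner basis.
Inter-reduce: drop elements whose leading term is divisible by another's, tail-reduce, and make monic.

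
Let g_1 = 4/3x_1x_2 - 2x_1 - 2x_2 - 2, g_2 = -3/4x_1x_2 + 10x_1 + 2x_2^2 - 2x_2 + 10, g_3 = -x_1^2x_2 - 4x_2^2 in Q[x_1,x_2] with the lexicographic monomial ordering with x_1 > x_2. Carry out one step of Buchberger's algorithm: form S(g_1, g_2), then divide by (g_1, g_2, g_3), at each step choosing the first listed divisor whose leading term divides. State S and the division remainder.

lcm(LM(g_1), LM(g_2)) = x_1x_2.
S = (lcm/LT(g_1))·g_1 − (lcm/LT(g_2))·g_2 = 71/6x_1 + 8/3x_2^2 - 25/6x_2 + 71/6.
Reduce S modulo (g_1, g_2, g_3) in that order:
  leading term x_1: no divisor's leading term divides it; move 71/6x_1 to the remainder.
  leading term x_2^2: no divisor's leading term divides it; move 8/3x_2^2 to the remainder.
  leading term x_2: no divisor's leading term divides it; move -25/6x_2 to the remainder.
  leading term 1: no divisor's leading term divides it; move 71/6 to the remainder.
The remainder 71/6x_1 + 8/3x_2^2 - 25/6x_2 + 71/6 is nonzero, so it would be added as the next basis element.

S(g_1, g_2) = 71/6x_1 + 8/3x_2^2 - 25/6x_2 + 71/6; remainder on division = 71/6x_1 + 8/3x_2^2 - 25/6x_2 + 71/6.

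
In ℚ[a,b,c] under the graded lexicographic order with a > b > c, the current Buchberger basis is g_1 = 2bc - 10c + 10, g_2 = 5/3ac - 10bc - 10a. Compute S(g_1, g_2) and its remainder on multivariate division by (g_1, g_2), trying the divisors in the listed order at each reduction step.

S(g_1, g_2) = 6b²c + 6ab - 5ac + 5a; remainder on division = 6ab - 25a - 30b.

lcm(LM(g_1), LM(g_2)) = abc.
S = (lcm/LT(g_1))·g_1 − (lcm/LT(g_2))·g_2 = 6b²c + 6ab - 5ac + 5a.
Reduce S modulo (g_1, g_2) in that order:
  leading term b²c: subtract (3b)·g_1 from 6b²c + 6ab - 5ac + 5a → 6ab - 5ac + 30bc + 5a - 30b
  leading term ab: no divisor's leading term divides it; move 6ab to the remainder.
  leading term ac: subtract (-3)·g_2 from -5ac + 30bc + 5a - 30b → -25a - 30b
  leading term a: no divisor's leading term divides it; move -25a to the remainder.
  leading term b: no divisor's leading term divides it; move -30b to the remainder.
The remainder 6ab - 25a - 30b is nonzero, so it would be added as the next basis element.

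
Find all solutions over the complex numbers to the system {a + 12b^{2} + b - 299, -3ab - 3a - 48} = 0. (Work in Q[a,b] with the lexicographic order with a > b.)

{(4, -5), (142 + 2*sqrt(5233), 47/24 - sqrt(5233)/24), (142 - 2*sqrt(5233), 47/24 + sqrt(5233)/24)}

Compute a lex Gröbner basis by Buchberger's algorithm.
f_1 = a + 12b^{2} + b - 299, LT = a.
f_2 = -3ab - 3a - 48, LT = ab.

S(f_1,f_2): lcm = ab. S = -a + 12b^{3} + b^{2} - 299b - 16.
  reduce S modulo (f_1, f_2):
  remainder 12b^{3} + 13b^{2} - 298b - 315 ≠ 0; add h_3 = 12b^{3} + 13b^{2} - 298b - 315 to the basis.

The other S-polynomials (S(f_1,h_3), S(f_2,h_3)) all reduce to 0 modulo the current basis, so we have a Gröbner basis.
Inter-reduce: drop elements whose leading term is divisible by another's, tail-reduce, and make monic.
Reduced Gröbner basis: {a + 12b^{2} + b - 299, b^{3} + \tfrac{13}{12}b^{2} - \tfrac{149}{6}b - \tfrac{105}{4}}.

Elimination: the polynomial b^{3} + \tfrac{13}{12}b^{2} - \tfrac{149}{6}b - \tfrac{105}{4} lies in the elimination ideal for b, so b ∈ {-5, 47/24 - sqrt(5233)/24, 47/24 + sqrt(5233)/24}. For each such b, the remaining basis elements (now univariate) give the rest of the solution.
  b = -5: the earlier basis element becomes a - 4 = 0, giving a = 4 — point (4, -5).
  b = 47/24 - sqrt(5233)/24: the earlier basis element becomes a - 2*sqrt(5233) - 142 = 0, giving a = 142 + 2*sqrt(5233) — point (142 + 2*sqrt(5233), 47/24 - sqrt(5233)/24).
  b = 47/24 + sqrt(5233)/24: the earlier basis element becomes a - 142 + 2*sqrt(5233) = 0, giving a = 142 - 2*sqrt(5233) — point (142 - 2*sqrt(5233), 47/24 + sqrt(5233)/24).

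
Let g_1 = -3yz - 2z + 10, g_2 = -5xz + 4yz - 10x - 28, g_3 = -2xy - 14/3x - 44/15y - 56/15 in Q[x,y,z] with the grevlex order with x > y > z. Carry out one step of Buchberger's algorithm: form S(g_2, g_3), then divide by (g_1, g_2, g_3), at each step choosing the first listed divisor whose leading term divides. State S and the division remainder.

S(g_2, g_3) = -4/5y^2z + 2xy - 7/3xz - 22/15yz + 28/5y - 28/15z; remainder on division = 0.

lcm(LM(g_2), LM(g_3)) = xyz.
S = (lcm/LT(g_2))·g_2 − (lcm/LT(g_3))·g_3 = -4/5y^2z + 2xy - 7/3xz - 22/15yz + 28/5y - 28/15z.
Reduce S modulo (g_1, g_2, g_3) in that order:
  leading term y^2z: subtract (4/15y)·g_1 from -4/5y^2z + 2xy - 7/3xz - 22/15yz + 28/5y - 28/15z → 2xy - 7/3xz - 14/15yz + 44/15y - 28/15z
  leading term xy: subtract (-1)·g_3 from 2xy - 7/3xz - 14/15yz + 44/15y - 28/15z → -7/3xz - 14/15yz - 14/3x - 28/15z - 56/15
  leading term xz: subtract (7/15)·g_2 from -7/3xz - 14/15yz - 14/3x - 28/15z - 56/15 → -14/5yz - 28/15z + 28/3
  leading term yz: subtract (14/15)·g_1 from -14/5yz - 28/15z + 28/3 → 0
The remainder is 0, so this S-polynomial contributes no new basis element.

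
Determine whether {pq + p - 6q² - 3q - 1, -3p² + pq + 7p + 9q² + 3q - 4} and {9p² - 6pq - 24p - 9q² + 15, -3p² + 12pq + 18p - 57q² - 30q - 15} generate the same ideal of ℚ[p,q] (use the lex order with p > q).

Yes, the ideals are equal.

For a fixed monomial order, each ideal has a unique reduced Gröbner basis; comparing bases decides equality.
Buchberger on the first generating set:
f_1 = pq + p - 6q² - 3q - 1, LT = pq.
f_2 = -3p² + pq + 7p + 9q² + 3q - 4, LT = p².

S(f_1,f_2): lcm = p²q. S = p² - 17/3pq² - ⅔pq - p + 3q³ + q² - 4/3q.
  leading term p²: subtract (-⅓)·f_2 from p² - 17/3pq² - ⅔pq - p + 3q³ + q² - 4/3q → -17/3pq² - ⅓pq + 4/3p + 3q³ + 4q² - ⅓q - 4/3
  leading term pq²: subtract (-17/3q)·f_1 from -17/3pq² - ⅓pq + 4/3p + 3q³ + 4q² - ⅓q - 4/3 → 16/3pq + 4/3p - 31q³ - 13q² - 6q - 4/3
  leading term pq: subtract (16/3)·f_1 from 16/3pq + 4/3p - 31q³ - 13q² - 6q - 4/3 → -4p - 31q³ + 19q² + 10q + 4
  leading term p: no divisor's leading term divides it; move -4p to the remainder.
  leading term q³: no divisor's leading term divides it; move -31q³ to the remainder.
  leading term q²: no divisor's leading term divides it; move 19q² to the remainder.
  leading term q: no divisor's leading term divides it; move 10q to the remainder.
  leading term 1: no divisor's leading term divides it; move 4 to the remainder.
  remainder -4p - 31q³ + 19q² + 10q + 4 ≠ 0; add g_3 = -4p - 31q³ + 19q² + 10q + 4 to the basis.

S(f_1,g_3): lcm = pq. S = p - 31/4q⁴ + 19/4q³ - 7/2q² - 2q - 1.
  leading term p: subtract (-¼)·g_3 from p - 31/4q⁴ + 19/4q³ - 7/2q² - 2q - 1 → -31/4q⁴ - 3q³ + 5/4q² + ½q
  leading term q⁴: no divisor's leading term divides it; move -31/4q⁴ to the remainder.
  leading term q³: no divisor's leading term divides it; move -3q³ to the remainder.
  leading term q²: no divisor's leading term divides it; move 5/4q² to the remainder.
  leading term q: no divisor's leading term divides it; move ½q to the remainder.
  remainder -31/4q⁴ - 3q³ + 5/4q² + ½q ≠ 0; add g_4 = -31/4q⁴ - 3q³ + 5/4q² + ½q to the basis.

The other S-polynomials (S(f_2,g_3), S(f_1,g_4), S(f_2,g_4), S(g_3,g_4)) all reduce to 0 modulo the current basis, so we have a Gröbner basis.
Inter-reduce: drop elements whose leading term is divisible by another's, tail-reduce, and make monic.
Reduced Gröbner basis: {p + 31/4q³ - 19/4q² - 5/2q - 1, q⁴ + 12/31q³ - 5/31q² - 2/31q}.

Buchberger on the second generating set:
h_1 = 9p² - 6pq - 24p - 9q² + 15, LT = p².
h_2 = -3p² + 12pq + 18p - 57q² - 30q - 15, LT = p².

S(h_1,h_2): lcm = p². S = 10/3pq + 10/3p - 20q² - 10q - 10/3.
  leading term pq: no divisor's leading term divides it; move 10/3pq to the remainder.
  leading term p: no divisor's leading term divides it; move 10/3p to the remainder.
  leading term q²: no divisor's leading term divides it; move -20q² to the remainder.
  leading term q: no divisor's leading term divides it; move -10q to the remainder.
  leading term 1: no divisor's leading term divides it; move -10/3 to the remainder.
  remainder 10/3pq + 10/3p - 20q² - 10q - 10/3 ≠ 0; add k_3 = 10/3pq + 10/3p - 20q² - 10q - 10/3 to the basis.

S(h_1,k_3): lcm = p²q. S = -p² + 16/3pq² + ⅓pq + p - q³ + 5/3q.
  leading term p²: subtract (-1/9)·h_1 from -p² + 16/3pq² + ⅓pq + p - q³ + 5/3q → 16/3pq² - ⅓pq - 5/3p - q³ - q² + 5/3q + 5/3
  leading term pq²: subtract (8/5q)·k_3 from 16/3pq² - ⅓pq - 5/3p - q³ - q² + 5/3q + 5/3 → -17/3pq - 5/3p + 31q³ + 15q² + 7q + 5/3
  leading term pq: subtract (-17/10)·k_3 from -17/3pq - 5/3p + 31q³ + 15q² + 7q + 5/3 → 4p + 31q³ - 19q² - 10q - 4
  leading term p: no divisor's leading term divides it; move 4p to the remainder.
  leading term q³: no divisor's leading term divides it; move 31q³ to the remainder.
  leading term q²: no divisor's leading term divides it; move -19q² to the remainder.
  leading term q: no divisor's leading term divides it; move -10q to the remainder.
  leading term 1: no divisor's leading term divides it; move -4 to the remainder.
  remainder 4p + 31q³ - 19q² - 10q - 4 ≠ 0; add k_4 = 4p + 31q³ - 19q² - 10q - 4 to the basis.

S(h_1,k_4): lcm = p². S = -31/4pq³ + 19/4pq² + 11/6pq - 5/3p - q² + 5/3.
  leading term pq³: subtract (-93/40q²)·k_3 from -31/4pq³ + 19/4pq² + 11/6pq - 5/3p - q² + 5/3 → 25/2pq² + 11/6pq - 5/3p - 93/2q⁴ - 93/4q³ - 35/4q² + 5/3
  leading term pq²: subtract (15/4q)·k_3 from 25/2pq² + 11/6pq - 5/3p - 93/2q⁴ - 93/4q³ - 35/4q² + 5/3 → -32/3pq - 5/3p - 93/2q⁴ + 207/4q³ + 115/4q² + 25/2q + 5/3
  leading term pq: subtract (-16/5)·k_3 from -32/3pq - 5/3p - 93/2q⁴ + 207/4q³ + 115/4q² + 25/2q + 5/3 → 9p - 93/2q⁴ + 207/4q³ - 141/4q² - 39/2q - 9
  leading term p: subtract (9/4)·k_4 from 9p - 93/2q⁴ + 207/4q³ - 141/4q² - 39/2q - 9 → -93/2q⁴ - 18q³ + 15/2q² + 3q
  leading term q⁴: no divisor's leading term divides it; move -93/2q⁴ to the remainder.
  leading term q³: no divisor's leading term divides it; move -18q³ to the remainder.
  leading term q²: no divisor's leading term divides it; move 15/2q² to the remainder.
  leading term q: no divisor's leading term divides it; move 3q to the remainder.
  remainder -93/2q⁴ - 18q³ + 15/2q² + 3q ≠ 0; add k_5 = -93/2q⁴ - 18q³ + 15/2q² + 3q to the basis.

The other S-polynomials (S(h_2,k_3), S(h_2,k_4), S(k_3,k_4), S(h_1,k_5), S(h_2,k_5), S(k_3,k_5), S(k_4,k_5)) all reduce to 0 modulo the current basis, so we have a Gröbner basis.
Inter-reduce: drop elements whose leading term is divisible by another's, tail-reduce, and make monic.
Reduced Gröbner basis: {p + 31/4q³ - 19/4q² - 5/2q - 1, q⁴ + 12/31q³ - 5/31q² - 2/31q}.

The two bases agree; hence the ideals are identical.
The same test decides containment: I ⊆ J iff every generator of I reduces to 0 modulo a Gröbner basis of J.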